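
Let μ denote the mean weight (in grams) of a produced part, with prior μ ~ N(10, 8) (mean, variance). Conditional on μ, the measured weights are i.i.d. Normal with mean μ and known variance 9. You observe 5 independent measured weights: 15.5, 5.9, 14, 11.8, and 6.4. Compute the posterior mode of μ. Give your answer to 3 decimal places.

n = 5; x̄ = (15.5 + 5.9 + 14 + 11.8 + 6.4)/5 = 53.6/5 = 10.72.
For a Normal prior and Normal likelihood with known variance, the posterior is Normal; its mode equals its mean, the precision-weighted average.
Prior precision 1/σ₀² = 1/8 = 0.125; data precision n/σ² = 5/9.
μ̂ = (0.125·10 + (5/9)·10.72) / (0.125 + 5/9) = (1297/180)/(49/72) = 2594/245 ≈ 10.588.

μ̂_MAP = 10.588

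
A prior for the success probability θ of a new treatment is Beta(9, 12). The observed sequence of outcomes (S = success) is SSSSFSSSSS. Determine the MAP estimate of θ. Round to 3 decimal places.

Prior: Beta(9, 12).
Data: 9 successes in 10 trials (from the sequence). The binomial likelihood contributes θ^9(1−θ)^1, so the posterior is Beta(9+9, 12+1) = Beta(18, 13).
For Beta(a, b) with a, b > 1 the mode is (a−1)/(a+b−2) = 17/29 ≈ 0.586.

θ̂_MAP = 0.586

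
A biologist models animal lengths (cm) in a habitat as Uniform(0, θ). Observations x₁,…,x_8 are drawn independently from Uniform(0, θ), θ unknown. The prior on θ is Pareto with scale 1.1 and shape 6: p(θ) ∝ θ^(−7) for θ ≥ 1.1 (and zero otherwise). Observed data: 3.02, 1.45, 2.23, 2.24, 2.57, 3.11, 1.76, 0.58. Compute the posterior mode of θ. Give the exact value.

θ̂_MAP = 3.11

The Uniform(0, θ) likelihood is θ^(−n) for θ ≥ max(xᵢ), zero otherwise. Here max(xᵢ) = 3.11.
Posterior ∝ θ^(−7) · θ^(−8) = θ^(−15) on θ ≥ max(1.1, 3.11) = 3.11.
This density is strictly decreasing in θ, so the posterior mode lies at the lower boundary of the support.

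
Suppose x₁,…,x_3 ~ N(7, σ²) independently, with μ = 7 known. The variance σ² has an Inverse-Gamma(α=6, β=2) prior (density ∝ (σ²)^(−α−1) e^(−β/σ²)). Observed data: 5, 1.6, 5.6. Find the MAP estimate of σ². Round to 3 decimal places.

Sum of squared deviations about the known mean: SS = (5−7)² + (1.6−7)² + (5.6−7)² = 35.12.
The Normal likelihood contributes (σ²)^(−n/2) exp(−SS/(2σ²)), so the posterior is Inverse-Gamma(α + n/2, β + SS/2) = Inverse-Gamma(7.5, 19.56).
The mode of Inverse-Gamma(a, b) is b/(a+1) = 19.56/8.5 ≈ 2.301.

σ̂²_MAP = 2.301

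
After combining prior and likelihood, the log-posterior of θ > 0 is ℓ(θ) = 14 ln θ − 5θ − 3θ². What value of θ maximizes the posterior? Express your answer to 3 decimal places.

ℓ'(θ) = 14/θ − 5 − 6θ. Setting this to zero and multiplying by θ: 6θ² + 5θ − 14 = 0.
θ = (−5 + √(5² + 4·6·14)) / (2·6) = (−5 + √361) / 12 = (−5 + 19)/12 = 7/6.
ℓ''(θ) = −14/θ² − 6 < 0, confirming a maximum.

θ̂_MAP = 1.167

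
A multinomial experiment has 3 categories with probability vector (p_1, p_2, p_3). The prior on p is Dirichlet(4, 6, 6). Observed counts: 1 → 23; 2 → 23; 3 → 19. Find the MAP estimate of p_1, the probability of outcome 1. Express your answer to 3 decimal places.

MAP estimate: 0.333

The posterior is Dirichlet(αᵢ + nᵢ) = Dirichlet(27, 29, 25).
For a Dirichlet(a₁,…,a_K) with all aᵢ > 1, the mode has j-th component (aⱼ − 1)/(Σaᵢ − K).
Here Σaᵢ = 81 and K = 3, so p_1 = (27 − 1)/(81 − 3) = 26/78 ≈ 0.333.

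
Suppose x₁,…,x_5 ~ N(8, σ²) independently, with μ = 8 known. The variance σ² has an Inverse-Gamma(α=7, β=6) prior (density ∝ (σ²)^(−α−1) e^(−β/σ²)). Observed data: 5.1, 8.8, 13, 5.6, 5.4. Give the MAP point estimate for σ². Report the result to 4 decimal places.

σ̂²_MAP = 2.7890

Sum of squared deviations about the known mean: SS = (5.1−8)² + (8.8−8)² + (13−8)² + (5.6−8)² + (5.4−8)² = 46.57.
The Normal likelihood contributes (σ²)^(−n/2) exp(−SS/(2σ²)), so the posterior is Inverse-Gamma(α + n/2, β + SS/2) = Inverse-Gamma(9.5, 29.285).
The mode of Inverse-Gamma(a, b) is b/(a+1) = 29.285/10.5 ≈ 2.7890.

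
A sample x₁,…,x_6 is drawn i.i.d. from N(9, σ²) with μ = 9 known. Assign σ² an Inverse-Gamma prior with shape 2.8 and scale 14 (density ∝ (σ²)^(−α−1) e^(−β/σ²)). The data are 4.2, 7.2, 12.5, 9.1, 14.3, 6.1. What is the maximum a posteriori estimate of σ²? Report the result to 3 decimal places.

Sum of squared deviations about the known mean: SS = (4.2−9)² + (7.2−9)² + (12.5−9)² + (9.1−9)² + (14.3−9)² + (6.1−9)² = 75.04.
The Normal likelihood contributes (σ²)^(−n/2) exp(−SS/(2σ²)), so the posterior is Inverse-Gamma(α + n/2, β + SS/2) = Inverse-Gamma(5.8, 51.52).
The mode of Inverse-Gamma(a, b) is b/(a+1) = 51.52/6.8 ≈ 7.576.

σ̂²_MAP = 7.576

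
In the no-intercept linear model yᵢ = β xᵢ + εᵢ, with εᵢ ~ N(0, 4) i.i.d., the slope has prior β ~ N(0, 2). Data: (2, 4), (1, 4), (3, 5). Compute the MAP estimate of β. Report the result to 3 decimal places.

log p(β | y) = −Σ(yᵢ − βxᵢ)²/(2·4) − β²/(2·2) + const.
Setting the derivative to zero: Σxᵢ(yᵢ − βxᵢ)/4 − β/2 = 0, so β = Σxᵢyᵢ / (Σxᵢ² + σ²/τ²).
Σxᵢyᵢ = 2·4 + 1·4 + 3·5 = 27; Σxᵢ² = 14; σ²/τ² = 2.
β̂_MAP = 27 / (14 + 2) = 27/16 ≈ 1.688.

β̂_MAP = 1.688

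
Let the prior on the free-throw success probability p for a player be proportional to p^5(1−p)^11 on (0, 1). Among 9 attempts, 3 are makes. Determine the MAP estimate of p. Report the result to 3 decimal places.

The prior density ∝ p^5(1−p)^11 is the kernel of Beta(6, 12).
Data: 3 successes in 9 trials. The binomial likelihood contributes p^3(1−p)^6, so the posterior is Beta(6+3, 12+6) = Beta(9, 18).
For Beta(a, b) with a, b > 1 the mode is (a−1)/(a+b−2) = 8/25 ≈ 0.320.

p̂_MAP = 0.320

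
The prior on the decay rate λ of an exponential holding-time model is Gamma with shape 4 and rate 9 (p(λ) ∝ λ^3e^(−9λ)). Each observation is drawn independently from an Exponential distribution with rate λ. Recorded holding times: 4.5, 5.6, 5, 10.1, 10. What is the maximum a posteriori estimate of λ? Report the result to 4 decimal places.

The Exponential(rate=λ) likelihood is ∝ λ^n e^(−λΣtᵢ). Here n = 5 and Σtᵢ = 4.5 + 5.6 + 5 + 10.1 + 10 = 35.2.
Posterior ∝ λ^3e^(−9λ) · λ^5e^(−35.2λ) = λ^8e^(−44.2λ), i.e. Gamma(9, 44.2).
Mode = (a−1)/b = 8/44.2 ≈ 0.1810.

λ̂_MAP = 0.1810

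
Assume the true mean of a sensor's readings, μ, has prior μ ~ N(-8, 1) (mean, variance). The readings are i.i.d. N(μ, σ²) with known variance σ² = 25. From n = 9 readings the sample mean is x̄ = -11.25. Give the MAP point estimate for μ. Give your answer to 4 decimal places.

n = 9, x̄ = -11.25.
For a Normal prior and Normal likelihood with known variance, the posterior is Normal; its mode equals its mean, the precision-weighted average.
Prior precision 1/σ₀² = 1/1 = 1; data precision n/σ² = 9/25 = 0.36.
μ̂ = (1·(-8) + 0.36·(-11.25)) / (1 + 0.36) = (-12.05)/1.36 = -1205/136 ≈ -8.8603.

μ̂_MAP = -8.8603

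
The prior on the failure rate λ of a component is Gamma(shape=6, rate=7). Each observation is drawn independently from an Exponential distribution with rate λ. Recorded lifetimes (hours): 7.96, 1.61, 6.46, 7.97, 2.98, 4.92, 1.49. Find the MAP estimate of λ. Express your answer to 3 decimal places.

λ̂_MAP = 0.297

The Exponential(rate=λ) likelihood is ∝ λ^n e^(−λΣtᵢ). Here n = 7 and Σtᵢ = 7.96 + 1.61 + 6.46 + 7.97 + 2.98 + 4.92 + 1.49 = 33.39.
Posterior ∝ λ^5e^(−7λ) · λ^7e^(−33.39λ) = λ^12e^(−40.39λ), i.e. Gamma(13, 40.39).
Mode = (a−1)/b = 12/40.39 ≈ 0.297.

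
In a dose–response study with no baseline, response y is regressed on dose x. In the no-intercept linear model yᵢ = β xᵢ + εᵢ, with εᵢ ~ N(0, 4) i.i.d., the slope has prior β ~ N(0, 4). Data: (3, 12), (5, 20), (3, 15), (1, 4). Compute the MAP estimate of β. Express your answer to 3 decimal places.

β̂_MAP = 4.111

log p(β | y) = −Σ(yᵢ − βxᵢ)²/(2·4) − β²/(2·4) + const.
Setting the derivative to zero: Σxᵢ(yᵢ − βxᵢ)/4 − β/4 = 0, so β = Σxᵢyᵢ / (Σxᵢ² + σ²/τ²).
Σxᵢyᵢ = 3·12 + 5·20 + 3·15 + 1·4 = 185; Σxᵢ² = 44; σ²/τ² = 1.
β̂_MAP = 185 / (44 + 1) = 185/45 ≈ 4.111.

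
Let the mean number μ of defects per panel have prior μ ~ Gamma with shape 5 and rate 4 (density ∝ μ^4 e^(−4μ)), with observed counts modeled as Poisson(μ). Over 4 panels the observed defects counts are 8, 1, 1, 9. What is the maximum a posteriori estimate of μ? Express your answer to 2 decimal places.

μ̂_MAP = 2.88

Σxᵢ = 8+1+1+9 = 19, with n = 4.
Posterior ∝ μ^4e^(−4μ) · μ^19e^(−4μ) = μ^23e^(−8μ), i.e. Gamma(shape=24, rate=8).
The mode of a Gamma(a, b) with a ≥ 1 (shape–rate) is (a−1)/b = 23/8 ≈ 2.88.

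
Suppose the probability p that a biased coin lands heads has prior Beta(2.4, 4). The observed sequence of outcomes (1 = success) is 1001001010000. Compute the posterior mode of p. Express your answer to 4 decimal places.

Prior: Beta(2.4, 4).
Data: 4 successes in 13 trials (from the sequence). The binomial likelihood contributes p^4(1−p)^9, so the posterior is Beta(2.4+4, 4+9) = Beta(6.4, 13).
For Beta(a, b) with a, b > 1 the mode is (a−1)/(a+b−2) = 5.4/17.4 ≈ 0.3103.

p̂_MAP = 0.3103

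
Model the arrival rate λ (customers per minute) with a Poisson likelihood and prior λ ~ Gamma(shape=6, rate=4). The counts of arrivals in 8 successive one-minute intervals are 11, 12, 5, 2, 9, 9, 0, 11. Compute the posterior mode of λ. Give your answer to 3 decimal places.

λ̂_MAP = 5.333

Σxᵢ = 11+12+5+2+9+9+0+11 = 59, with n = 8.
Posterior ∝ λ^5e^(−4λ) · λ^59e^(−8λ) = λ^64e^(−12λ), i.e. Gamma(shape=65, rate=12).
The mode of a Gamma(a, b) with a ≥ 1 (shape–rate) is (a−1)/b = 64/12 ≈ 5.333.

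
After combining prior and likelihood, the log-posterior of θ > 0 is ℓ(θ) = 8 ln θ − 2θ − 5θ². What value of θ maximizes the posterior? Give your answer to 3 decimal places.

ℓ'(θ) = 8/θ − 2 − 10θ. Setting this to zero and multiplying by θ: 10θ² + 2θ − 8 = 0.
θ = (−2 + √(2² + 4·10·8)) / (2·10) = (−2 + √324) / 20 = (−2 + 18)/20 = 4/5.
ℓ''(θ) = −8/θ² − 10 < 0, confirming a maximum.

θ̂_MAP = 0.800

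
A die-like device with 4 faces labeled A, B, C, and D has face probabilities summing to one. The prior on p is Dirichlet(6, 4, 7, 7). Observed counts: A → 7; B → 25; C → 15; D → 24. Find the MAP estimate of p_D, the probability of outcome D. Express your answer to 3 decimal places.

MAP estimate of p_D = 0.330

The posterior is Dirichlet(αᵢ + nᵢ) = Dirichlet(13, 29, 22, 31).
For a Dirichlet(a₁,…,a_K) with all aᵢ > 1, the mode has j-th component (aⱼ − 1)/(Σaᵢ − K).
Here Σaᵢ = 95 and K = 4, so p_D = (31 − 1)/(95 − 4) = 30/91 ≈ 0.330.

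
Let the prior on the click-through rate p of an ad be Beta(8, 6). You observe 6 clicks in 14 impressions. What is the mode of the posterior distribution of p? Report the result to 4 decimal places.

Prior: Beta(8, 6).
Data: 6 successes in 14 trials. The binomial likelihood contributes p^6(1−p)^8, so the posterior is Beta(8+6, 6+8) = Beta(14, 14).
For Beta(a, b) with a, b > 1 the mode is (a−1)/(a+b−2) = 13/26 ≈ 0.5000.

p̂_MAP = 0.5000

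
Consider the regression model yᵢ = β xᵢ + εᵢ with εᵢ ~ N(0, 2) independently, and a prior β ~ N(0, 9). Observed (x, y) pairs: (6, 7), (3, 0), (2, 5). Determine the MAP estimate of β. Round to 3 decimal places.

β̂_MAP = 1.056

log p(β | y) = −Σ(yᵢ − βxᵢ)²/(2·2) − β²/(2·9) + const.
Setting the derivative to zero: Σxᵢ(yᵢ − βxᵢ)/2 − β/9 = 0, so β = Σxᵢyᵢ / (Σxᵢ² + σ²/τ²).
Σxᵢyᵢ = 6·7 + 3·0 + 2·5 = 52; Σxᵢ² = 49; σ²/τ² = 2/9.
β̂_MAP = 52 / (49 + 2/9) = 52/(443/9) = 468/443 ≈ 1.056.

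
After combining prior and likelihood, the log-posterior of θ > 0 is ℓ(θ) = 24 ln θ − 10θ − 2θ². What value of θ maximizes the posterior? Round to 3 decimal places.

ℓ'(θ) = 24/θ − 10 − 4θ. Setting this to zero and multiplying by θ: 4θ² + 10θ − 24 = 0.
θ = (−10 + √(10² + 4·4·24)) / (2·4) = (−10 + √484) / 8 = (−10 + 22)/8 = 3/2.
ℓ''(θ) = −24/θ² − 4 < 0, confirming a maximum.

θ̂_MAP = 1.500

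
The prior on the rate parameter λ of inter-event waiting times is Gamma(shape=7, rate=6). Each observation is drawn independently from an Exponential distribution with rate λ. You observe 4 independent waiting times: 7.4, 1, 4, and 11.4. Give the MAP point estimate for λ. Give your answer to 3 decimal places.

λ̂_MAP = 0.336

The Exponential(rate=λ) likelihood is ∝ λ^n e^(−λΣtᵢ). Here n = 4 and Σtᵢ = 7.4 + 1 + 4 + 11.4 = 23.8.
Posterior ∝ λ^6e^(−6λ) · λ^4e^(−23.8λ) = λ^10e^(−29.8λ), i.e. Gamma(11, 29.8).
Mode = (a−1)/b = 10/29.8 ≈ 0.336.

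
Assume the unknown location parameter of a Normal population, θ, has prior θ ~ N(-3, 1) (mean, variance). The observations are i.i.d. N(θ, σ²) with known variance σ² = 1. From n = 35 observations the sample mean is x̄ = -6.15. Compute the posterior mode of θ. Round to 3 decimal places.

n = 35, x̄ = -6.15.
For a Normal prior and Normal likelihood with known variance, the posterior is Normal; its mode equals its mean, the precision-weighted average.
Prior precision 1/σ₀² = 1/1 = 1; data precision n/σ² = 35/1 = 35.
θ̂ = (1·(-3) + 35·(-6.15)) / (1 + 35) = (-218.25)/36 = -6.0625 ≈ -6.063.

θ̂_MAP = -6.063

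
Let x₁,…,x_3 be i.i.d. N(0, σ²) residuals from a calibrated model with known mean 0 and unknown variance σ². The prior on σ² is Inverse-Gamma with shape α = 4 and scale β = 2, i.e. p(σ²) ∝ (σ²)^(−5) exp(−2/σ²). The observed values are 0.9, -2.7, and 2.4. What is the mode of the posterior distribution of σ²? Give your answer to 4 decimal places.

σ̂²_MAP = 1.3738

Sum of squared deviations about the known mean: SS = (0.9−0)² + (-2.7−0)² + (2.4−0)² = 13.86.
The Normal likelihood contributes (σ²)^(−n/2) exp(−SS/(2σ²)), so the posterior is Inverse-Gamma(α + n/2, β + SS/2) = Inverse-Gamma(5.5, 8.93).
The mode of Inverse-Gamma(a, b) is b/(a+1) = 8.93/6.5 ≈ 1.3738.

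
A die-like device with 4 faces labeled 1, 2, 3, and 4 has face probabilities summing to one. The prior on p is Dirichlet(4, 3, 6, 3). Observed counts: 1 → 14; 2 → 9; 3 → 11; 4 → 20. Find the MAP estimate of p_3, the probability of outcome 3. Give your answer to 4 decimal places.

The posterior is Dirichlet(αᵢ + nᵢ) = Dirichlet(18, 12, 17, 23).
For a Dirichlet(a₁,…,a_K) with all aᵢ > 1, the mode has j-th component (aⱼ − 1)/(Σaᵢ − K).
Here Σaᵢ = 70 and K = 4, so p_3 = (17 − 1)/(70 − 4) = 16/66 ≈ 0.2424.

MAP estimate: 0.2424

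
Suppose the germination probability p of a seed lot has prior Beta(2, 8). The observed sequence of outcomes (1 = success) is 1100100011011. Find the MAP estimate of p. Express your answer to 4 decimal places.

Prior: Beta(2, 8).
Data: 7 successes in 13 trials (from the sequence). The binomial likelihood contributes p^7(1−p)^6, so the posterior is Beta(2+7, 8+6) = Beta(9, 14).
For Beta(a, b) with a, b > 1 the mode is (a−1)/(a+b−2) = 8/21 ≈ 0.3810.

p̂_MAP = 0.3810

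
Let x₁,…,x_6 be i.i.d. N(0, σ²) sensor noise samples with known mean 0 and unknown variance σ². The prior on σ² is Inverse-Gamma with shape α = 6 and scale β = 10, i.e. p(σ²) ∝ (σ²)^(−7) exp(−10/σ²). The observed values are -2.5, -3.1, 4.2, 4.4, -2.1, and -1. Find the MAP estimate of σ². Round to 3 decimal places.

σ̂²_MAP = 3.914

Sum of squared deviations about the known mean: SS = (-2.5−0)² + (-3.1−0)² + (4.2−0)² + (4.4−0)² + (-2.1−0)² + (-1−0)² = 58.27.
The Normal likelihood contributes (σ²)^(−n/2) exp(−SS/(2σ²)), so the posterior is Inverse-Gamma(α + n/2, β + SS/2) = Inverse-Gamma(9, 39.135).
The mode of Inverse-Gamma(a, b) is b/(a+1) = 39.135/10 ≈ 3.914.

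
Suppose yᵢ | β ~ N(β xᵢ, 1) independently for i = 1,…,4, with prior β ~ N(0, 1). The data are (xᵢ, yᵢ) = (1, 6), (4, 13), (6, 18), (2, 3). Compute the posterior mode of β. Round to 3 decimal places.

β̂_MAP = 2.966

log p(β | y) = −Σ(yᵢ − βxᵢ)²/(2·1) − β²/(2·1) + const.
Setting the derivative to zero: Σxᵢ(yᵢ − βxᵢ)/1 − β/1 = 0, so β = Σxᵢyᵢ / (Σxᵢ² + σ²/τ²).
Σxᵢyᵢ = 1·6 + 4·13 + 6·18 + 2·3 = 172; Σxᵢ² = 57; σ²/τ² = 1.
β̂_MAP = 172 / (57 + 1) = 172/58 ≈ 2.966.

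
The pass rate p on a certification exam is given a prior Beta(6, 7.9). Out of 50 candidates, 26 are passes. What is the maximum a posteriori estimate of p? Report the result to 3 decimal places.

p̂_MAP = 0.501

Prior: Beta(6, 7.9).
Data: 26 successes in 50 trials. The binomial likelihood contributes p^26(1−p)^24, so the posterior is Beta(6+26, 7.9+24) = Beta(32, 31.9).
For Beta(a, b) with a, b > 1 the mode is (a−1)/(a+b−2) = 31/61.9 ≈ 0.501.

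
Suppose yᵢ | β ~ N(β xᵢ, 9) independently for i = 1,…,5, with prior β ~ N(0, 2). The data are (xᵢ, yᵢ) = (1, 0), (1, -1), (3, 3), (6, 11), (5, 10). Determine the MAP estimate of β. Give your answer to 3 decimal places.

β̂_MAP = 1.621

log p(β | y) = −Σ(yᵢ − βxᵢ)²/(2·9) − β²/(2·2) + const.
Setting the derivative to zero: Σxᵢ(yᵢ − βxᵢ)/9 − β/2 = 0, so β = Σxᵢyᵢ / (Σxᵢ² + σ²/τ²).
Σxᵢyᵢ = 1·0 + 1·(-1) + 3·3 + 6·11 + 5·10 = 124; Σxᵢ² = 72; σ²/τ² = 4.5.
β̂_MAP = 124 / (72 + 4.5) = 124/76.5 ≈ 1.621.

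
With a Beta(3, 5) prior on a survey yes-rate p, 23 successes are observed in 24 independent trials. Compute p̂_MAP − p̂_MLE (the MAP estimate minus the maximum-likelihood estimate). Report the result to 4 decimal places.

MAP − MLE = -0.1250

Posterior is Beta(26, 6); MAP = (26−1)/(32−2) = 25/30 ≈ 0.83333.
MLE ignores the prior: p̂_MLE = k/n = 23/24 ≈ 0.95833.
Difference = 25/30 − 23/24 = -1/8 ≈ -0.1250.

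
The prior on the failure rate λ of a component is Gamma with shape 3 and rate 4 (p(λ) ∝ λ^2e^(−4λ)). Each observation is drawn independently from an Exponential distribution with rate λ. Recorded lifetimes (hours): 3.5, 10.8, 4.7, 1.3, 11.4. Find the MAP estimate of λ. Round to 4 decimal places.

λ̂_MAP = 0.1961

The Exponential(rate=λ) likelihood is ∝ λ^n e^(−λΣtᵢ). Here n = 5 and Σtᵢ = 3.5 + 10.8 + 4.7 + 1.3 + 11.4 = 31.7.
Posterior ∝ λ^2e^(−4λ) · λ^5e^(−31.7λ) = λ^7e^(−35.7λ), i.e. Gamma(8, 35.7).
Mode = (a−1)/b = 7/35.7 ≈ 0.1961.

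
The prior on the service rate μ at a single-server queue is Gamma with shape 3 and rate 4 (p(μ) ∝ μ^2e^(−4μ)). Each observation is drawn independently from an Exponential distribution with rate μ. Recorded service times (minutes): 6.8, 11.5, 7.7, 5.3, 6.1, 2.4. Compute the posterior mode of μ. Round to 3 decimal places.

The Exponential(rate=μ) likelihood is ∝ μ^n e^(−μΣtᵢ). Here n = 6 and Σtᵢ = 6.8 + 11.5 + 7.7 + 5.3 + 6.1 + 2.4 = 39.8.
Posterior ∝ μ^2e^(−4μ) · μ^6e^(−39.8μ) = μ^8e^(−43.8μ), i.e. Gamma(9, 43.8).
Mode = (a−1)/b = 8/43.8 ≈ 0.183.

μ̂_MAP = 0.183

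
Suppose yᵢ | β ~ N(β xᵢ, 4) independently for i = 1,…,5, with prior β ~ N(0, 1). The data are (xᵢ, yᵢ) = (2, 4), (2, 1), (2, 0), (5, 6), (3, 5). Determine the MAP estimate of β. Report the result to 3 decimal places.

log p(β | y) = −Σ(yᵢ − βxᵢ)²/(2·4) − β²/(2·1) + const.
Setting the derivative to zero: Σxᵢ(yᵢ − βxᵢ)/4 − β/1 = 0, so β = Σxᵢyᵢ / (Σxᵢ² + σ²/τ²).
Σxᵢyᵢ = 2·4 + 2·1 + 2·0 + 5·6 + 3·5 = 55; Σxᵢ² = 46; σ²/τ² = 4.
β̂_MAP = 55 / (46 + 4) = 55/50 ≈ 1.100.

β̂_MAP = 1.100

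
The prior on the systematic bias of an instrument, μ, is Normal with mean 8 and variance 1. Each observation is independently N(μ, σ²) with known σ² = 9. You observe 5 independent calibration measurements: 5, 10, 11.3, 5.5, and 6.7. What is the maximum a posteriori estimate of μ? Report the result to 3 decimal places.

n = 5; x̄ = (5 + 10 + 11.3 + 5.5 + 6.7)/5 = 38.5/5 = 7.7.
For a Normal prior and Normal likelihood with known variance, the posterior is Normal; its mode equals its mean, the precision-weighted average.
Prior precision 1/σ₀² = 1/1 = 1; data precision n/σ² = 5/9.
μ̂ = (1·8 + (5/9)·7.7) / (1 + 5/9) = (221/18)/(14/9) = 221/28 ≈ 7.893.

μ̂_MAP = 7.893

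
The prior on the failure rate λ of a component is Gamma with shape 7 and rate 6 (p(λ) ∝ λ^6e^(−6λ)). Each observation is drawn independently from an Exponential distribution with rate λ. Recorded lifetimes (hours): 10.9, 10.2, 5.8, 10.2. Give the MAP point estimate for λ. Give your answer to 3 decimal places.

λ̂_MAP = 0.232

The Exponential(rate=λ) likelihood is ∝ λ^n e^(−λΣtᵢ). Here n = 4 and Σtᵢ = 10.9 + 10.2 + 5.8 + 10.2 = 37.1.
Posterior ∝ λ^6e^(−6λ) · λ^4e^(−37.1λ) = λ^10e^(−43.1λ), i.e. Gamma(11, 43.1).
Mode = (a−1)/b = 10/43.1 ≈ 0.232.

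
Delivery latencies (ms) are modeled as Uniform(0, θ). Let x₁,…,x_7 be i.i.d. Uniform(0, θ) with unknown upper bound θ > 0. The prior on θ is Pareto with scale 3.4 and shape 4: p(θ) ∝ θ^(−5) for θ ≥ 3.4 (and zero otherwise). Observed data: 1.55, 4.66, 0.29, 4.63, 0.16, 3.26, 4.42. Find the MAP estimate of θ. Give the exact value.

θ̂_MAP = 4.66

The Uniform(0, θ) likelihood is θ^(−n) for θ ≥ max(xᵢ), zero otherwise. Here max(xᵢ) = 4.66.
Posterior ∝ θ^(−5) · θ^(−7) = θ^(−12) on θ ≥ max(3.4, 4.66) = 4.66.
This density is strictly decreasing in θ, so the posterior mode lies at the lower boundary of the support.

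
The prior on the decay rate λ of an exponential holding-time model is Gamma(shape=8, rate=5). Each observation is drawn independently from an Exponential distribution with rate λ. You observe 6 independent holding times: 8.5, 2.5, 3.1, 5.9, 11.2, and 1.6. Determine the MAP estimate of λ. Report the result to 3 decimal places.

λ̂_MAP = 0.344

The Exponential(rate=λ) likelihood is ∝ λ^n e^(−λΣtᵢ). Here n = 6 and Σtᵢ = 8.5 + 2.5 + 3.1 + 5.9 + 11.2 + 1.6 = 32.8.
Posterior ∝ λ^7e^(−5λ) · λ^6e^(−32.8λ) = λ^13e^(−37.8λ), i.e. Gamma(14, 37.8).
Mode = (a−1)/b = 13/37.8 ≈ 0.344.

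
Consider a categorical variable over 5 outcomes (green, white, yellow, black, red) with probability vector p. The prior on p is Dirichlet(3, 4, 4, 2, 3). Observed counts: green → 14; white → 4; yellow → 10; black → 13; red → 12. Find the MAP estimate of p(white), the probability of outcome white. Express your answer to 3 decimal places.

The posterior is Dirichlet(αᵢ + nᵢ) = Dirichlet(17, 8, 14, 15, 15).
For a Dirichlet(a₁,…,a_K) with all aᵢ > 1, the mode has j-th component (aⱼ − 1)/(Σaᵢ − K).
Here Σaᵢ = 69 and K = 5, so p(white) = (8 − 1)/(69 − 5) = 7/64 ≈ 0.109.

MAP estimate of p(white) = 0.109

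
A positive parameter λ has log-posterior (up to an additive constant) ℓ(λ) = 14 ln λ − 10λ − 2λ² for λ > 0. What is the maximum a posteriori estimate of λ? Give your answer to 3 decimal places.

λ̂_MAP = 1.000

ℓ'(λ) = 14/λ − 10 − 4λ. Setting this to zero and multiplying by λ: 4λ² + 10λ − 14 = 0.
λ = (−10 + √(10² + 4·4·14)) / (2·4) = (−10 + √324) / 8 = (−10 + 18)/8 = 1.
ℓ''(λ) = −14/λ² − 4 < 0, confirming a maximum.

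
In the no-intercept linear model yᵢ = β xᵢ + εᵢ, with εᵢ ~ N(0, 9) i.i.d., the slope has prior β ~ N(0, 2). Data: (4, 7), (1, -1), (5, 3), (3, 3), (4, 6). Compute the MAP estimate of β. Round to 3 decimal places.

β̂_MAP = 1.049

log p(β | y) = −Σ(yᵢ − βxᵢ)²/(2·9) − β²/(2·2) + const.
Setting the derivative to zero: Σxᵢ(yᵢ − βxᵢ)/9 − β/2 = 0, so β = Σxᵢyᵢ / (Σxᵢ² + σ²/τ²).
Σxᵢyᵢ = 4·7 + 1·(-1) + 5·3 + 3·3 + 4·6 = 75; Σxᵢ² = 67; σ²/τ² = 4.5.
β̂_MAP = 75 / (67 + 4.5) = 75/71.5 ≈ 1.049.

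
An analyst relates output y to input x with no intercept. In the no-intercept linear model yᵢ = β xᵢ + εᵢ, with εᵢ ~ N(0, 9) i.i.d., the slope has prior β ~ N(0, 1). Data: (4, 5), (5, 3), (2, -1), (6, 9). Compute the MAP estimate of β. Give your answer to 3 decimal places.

log p(β | y) = −Σ(yᵢ − βxᵢ)²/(2·9) − β²/(2·1) + const.
Setting the derivative to zero: Σxᵢ(yᵢ − βxᵢ)/9 − β/1 = 0, so β = Σxᵢyᵢ / (Σxᵢ² + σ²/τ²).
Σxᵢyᵢ = 4·5 + 5·3 + 2·(-1) + 6·9 = 87; Σxᵢ² = 81; σ²/τ² = 9.
β̂_MAP = 87 / (81 + 9) = 87/90 ≈ 0.967.

β̂_MAP = 0.967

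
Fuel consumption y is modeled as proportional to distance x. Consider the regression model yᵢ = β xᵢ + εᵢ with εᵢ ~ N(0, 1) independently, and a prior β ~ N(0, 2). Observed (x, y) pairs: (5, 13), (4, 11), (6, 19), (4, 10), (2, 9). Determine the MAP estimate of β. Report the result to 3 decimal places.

β̂_MAP = 2.882

log p(β | y) = −Σ(yᵢ − βxᵢ)²/(2·1) − β²/(2·2) + const.
Setting the derivative to zero: Σxᵢ(yᵢ − βxᵢ)/1 − β/2 = 0, so β = Σxᵢyᵢ / (Σxᵢ² + σ²/τ²).
Σxᵢyᵢ = 5·13 + 4·11 + 6·19 + 4·10 + 2·9 = 281; Σxᵢ² = 97; σ²/τ² = 0.5.
β̂_MAP = 281 / (97 + 0.5) = 281/97.5 ≈ 2.882.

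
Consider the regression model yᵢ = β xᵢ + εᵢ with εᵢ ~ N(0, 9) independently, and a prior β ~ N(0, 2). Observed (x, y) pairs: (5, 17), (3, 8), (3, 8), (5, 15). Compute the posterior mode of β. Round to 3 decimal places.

β̂_MAP = 2.869

log p(β | y) = −Σ(yᵢ − βxᵢ)²/(2·9) − β²/(2·2) + const.
Setting the derivative to zero: Σxᵢ(yᵢ − βxᵢ)/9 − β/2 = 0, so β = Σxᵢyᵢ / (Σxᵢ² + σ²/τ²).
Σxᵢyᵢ = 5·17 + 3·8 + 3·8 + 5·15 = 208; Σxᵢ² = 68; σ²/τ² = 4.5.
β̂_MAP = 208 / (68 + 4.5) = 208/72.5 ≈ 2.869.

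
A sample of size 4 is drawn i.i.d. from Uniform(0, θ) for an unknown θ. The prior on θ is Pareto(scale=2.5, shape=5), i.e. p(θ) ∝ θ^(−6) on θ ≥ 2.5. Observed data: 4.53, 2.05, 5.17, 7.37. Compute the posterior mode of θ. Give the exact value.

θ̂_MAP = 7.37

The Uniform(0, θ) likelihood is θ^(−n) for θ ≥ max(xᵢ), zero otherwise. Here max(xᵢ) = 7.37.
Posterior ∝ θ^(−6) · θ^(−4) = θ^(−10) on θ ≥ max(2.5, 7.37) = 7.37.
This density is strictly decreasing in θ, so the posterior mode lies at the lower boundary of the support.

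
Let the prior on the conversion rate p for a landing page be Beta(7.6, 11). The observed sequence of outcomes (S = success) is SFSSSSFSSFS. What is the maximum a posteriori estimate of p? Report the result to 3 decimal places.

Prior: Beta(7.6, 11).
Data: 8 successes in 11 trials (from the sequence). The binomial likelihood contributes p^8(1−p)^3, so the posterior is Beta(7.6+8, 11+3) = Beta(15.6, 14).
For Beta(a, b) with a, b > 1 the mode is (a−1)/(a+b−2) = 14.6/27.6 ≈ 0.529.

p̂_MAP = 0.529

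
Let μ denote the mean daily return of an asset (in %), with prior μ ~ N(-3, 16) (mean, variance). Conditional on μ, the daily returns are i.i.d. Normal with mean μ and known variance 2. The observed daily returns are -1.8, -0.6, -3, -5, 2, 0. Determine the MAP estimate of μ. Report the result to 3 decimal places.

n = 6; x̄ = ((-1.8) + (-0.6) + (-3) + (-5) + 2 + 0)/6 = -8.4/6 = -1.4.
For a Normal prior and Normal likelihood with known variance, the posterior is Normal; its mode equals its mean, the precision-weighted average.
Prior precision 1/σ₀² = 1/16 = 0.0625; data precision n/σ² = 6/2 = 3.
μ̂ = (0.0625·(-3) + 3·(-1.4)) / (0.0625 + 3) = (-4.3875)/3.0625 = -351/245 ≈ -1.433.

μ̂_MAP = -1.433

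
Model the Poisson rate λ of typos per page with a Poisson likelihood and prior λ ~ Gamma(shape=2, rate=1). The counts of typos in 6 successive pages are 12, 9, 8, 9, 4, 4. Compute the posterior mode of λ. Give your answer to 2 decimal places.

λ̂_MAP = 6.71

Σxᵢ = 12+9+8+9+4+4 = 46, with n = 6.
Posterior ∝ λe^(−1λ) · λ^46e^(−6λ) = λ^47e^(−7λ), i.e. Gamma(shape=48, rate=7).
The mode of a Gamma(a, b) with a ≥ 1 (shape–rate) is (a−1)/b = 47/7 ≈ 6.71.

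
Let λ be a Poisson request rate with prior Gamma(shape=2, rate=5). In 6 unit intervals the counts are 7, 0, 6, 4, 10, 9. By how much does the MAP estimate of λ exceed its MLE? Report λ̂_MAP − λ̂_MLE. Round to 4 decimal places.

MAP − MLE = -2.6364

Σxᵢ = 36. Posterior is Gamma(38, 11); MAP = (38−1)/11 = 37/11 ≈ 3.36364.
MLE = x̄ = 36/6 ≈ 6.00000.
Difference = 37/11 − 36/6 = -29/11 ≈ -2.6364.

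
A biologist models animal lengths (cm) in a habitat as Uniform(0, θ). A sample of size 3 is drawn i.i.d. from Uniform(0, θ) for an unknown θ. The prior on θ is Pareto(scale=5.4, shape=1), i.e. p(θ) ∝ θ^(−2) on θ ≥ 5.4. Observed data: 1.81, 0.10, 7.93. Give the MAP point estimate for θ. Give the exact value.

The Uniform(0, θ) likelihood is θ^(−n) for θ ≥ max(xᵢ), zero otherwise. Here max(xᵢ) = 7.93.
Posterior ∝ θ^(−2) · θ^(−3) = θ^(−5) on θ ≥ max(5.4, 7.93) = 7.93.
This density is strictly decreasing in θ, so the posterior mode lies at the lower boundary of the support.

θ̂_MAP = 7.93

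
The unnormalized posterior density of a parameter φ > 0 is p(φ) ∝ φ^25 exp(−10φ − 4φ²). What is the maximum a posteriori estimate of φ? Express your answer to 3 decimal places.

φ̂_MAP = 1.250

ℓ'(φ) = 25/φ − 10 − 8φ. Setting this to zero and multiplying by φ: 8φ² + 10φ − 25 = 0.
φ = (−10 + √(10² + 4·8·25)) / (2·8) = (−10 + √900) / 16 = (−10 + 30)/16 = 5/4.
ℓ''(φ) = −25/φ² − 8 < 0, confirming a maximum.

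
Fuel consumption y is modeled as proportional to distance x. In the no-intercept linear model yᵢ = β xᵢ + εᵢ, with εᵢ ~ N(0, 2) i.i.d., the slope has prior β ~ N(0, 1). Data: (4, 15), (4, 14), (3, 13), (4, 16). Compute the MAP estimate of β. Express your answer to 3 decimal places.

log p(β | y) = −Σ(yᵢ − βxᵢ)²/(2·2) − β²/(2·1) + const.
Setting the derivative to zero: Σxᵢ(yᵢ − βxᵢ)/2 − β/1 = 0, so β = Σxᵢyᵢ / (Σxᵢ² + σ²/τ²).
Σxᵢyᵢ = 4·15 + 4·14 + 3·13 + 4·16 = 219; Σxᵢ² = 57; σ²/τ² = 2.
β̂_MAP = 219 / (57 + 2) = 219/59 ≈ 3.712.

β̂_MAP = 3.712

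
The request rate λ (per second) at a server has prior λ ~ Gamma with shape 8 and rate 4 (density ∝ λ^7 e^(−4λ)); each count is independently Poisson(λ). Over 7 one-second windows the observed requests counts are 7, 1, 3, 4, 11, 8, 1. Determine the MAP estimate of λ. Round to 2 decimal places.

λ̂_MAP = 3.82

Σxᵢ = 7+1+3+4+11+8+1 = 35, with n = 7.
Posterior ∝ λ^7e^(−4λ) · λ^35e^(−7λ) = λ^42e^(−11λ), i.e. Gamma(shape=43, rate=11).
The mode of a Gamma(a, b) with a ≥ 1 (shape–rate) is (a−1)/b = 42/11 ≈ 3.82.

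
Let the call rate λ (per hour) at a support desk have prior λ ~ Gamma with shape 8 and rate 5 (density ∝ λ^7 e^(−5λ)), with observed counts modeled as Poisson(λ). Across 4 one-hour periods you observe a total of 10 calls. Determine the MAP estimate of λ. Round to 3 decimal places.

Σxᵢ = 10, n = 4.
Posterior ∝ λ^7e^(−5λ) · λ^10e^(−4λ) = λ^17e^(−9λ), i.e. Gamma(shape=18, rate=9).
The mode of a Gamma(a, b) with a ≥ 1 (shape–rate) is (a−1)/b = 17/9 ≈ 1.889.

λ̂_MAP = 1.889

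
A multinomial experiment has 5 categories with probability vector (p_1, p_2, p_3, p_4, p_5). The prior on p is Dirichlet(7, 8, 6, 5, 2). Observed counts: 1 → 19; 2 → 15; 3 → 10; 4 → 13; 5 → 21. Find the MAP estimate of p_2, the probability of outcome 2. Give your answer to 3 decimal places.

The posterior is Dirichlet(αᵢ + nᵢ) = Dirichlet(26, 23, 16, 18, 23).
For a Dirichlet(a₁,…,a_K) with all aᵢ > 1, the mode has j-th component (aⱼ − 1)/(Σaᵢ − K).
Here Σaᵢ = 106 and K = 5, so p_2 = (23 − 1)/(106 − 5) = 22/101 ≈ 0.218.

MAP estimate: 0.218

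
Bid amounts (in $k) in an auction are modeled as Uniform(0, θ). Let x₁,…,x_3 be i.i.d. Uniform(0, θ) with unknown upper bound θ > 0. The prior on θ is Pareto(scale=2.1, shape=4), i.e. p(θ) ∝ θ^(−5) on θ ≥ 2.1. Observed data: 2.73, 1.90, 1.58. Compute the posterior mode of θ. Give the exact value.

The Uniform(0, θ) likelihood is θ^(−n) for θ ≥ max(xᵢ), zero otherwise. Here max(xᵢ) = 2.73.
Posterior ∝ θ^(−5) · θ^(−3) = θ^(−8) on θ ≥ max(2.1, 2.73) = 2.73.
This density is strictly decreasing in θ, so the posterior mode lies at the lower boundary of the support.

θ̂_MAP = 2.73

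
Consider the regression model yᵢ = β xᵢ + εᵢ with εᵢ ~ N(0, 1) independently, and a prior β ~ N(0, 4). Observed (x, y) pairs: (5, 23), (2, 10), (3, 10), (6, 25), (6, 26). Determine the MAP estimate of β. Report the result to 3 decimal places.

log p(β | y) = −Σ(yᵢ − βxᵢ)²/(2·1) − β²/(2·4) + const.
Setting the derivative to zero: Σxᵢ(yᵢ − βxᵢ)/1 − β/4 = 0, so β = Σxᵢyᵢ / (Σxᵢ² + σ²/τ²).
Σxᵢyᵢ = 5·23 + 2·10 + 3·10 + 6·25 + 6·26 = 471; Σxᵢ² = 110; σ²/τ² = 0.25.
β̂_MAP = 471 / (110 + 0.25) = 471/110.25 ≈ 4.272.

β̂_MAP = 4.272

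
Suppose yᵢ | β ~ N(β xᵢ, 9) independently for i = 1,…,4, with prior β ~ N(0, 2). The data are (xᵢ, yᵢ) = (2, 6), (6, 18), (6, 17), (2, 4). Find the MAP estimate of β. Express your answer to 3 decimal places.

β̂_MAP = 2.722

log p(β | y) = −Σ(yᵢ − βxᵢ)²/(2·9) − β²/(2·2) + const.
Setting the derivative to zero: Σxᵢ(yᵢ − βxᵢ)/9 − β/2 = 0, so β = Σxᵢyᵢ / (Σxᵢ² + σ²/τ²).
Σxᵢyᵢ = 2·6 + 6·18 + 6·17 + 2·4 = 230; Σxᵢ² = 80; σ²/τ² = 4.5.
β̂_MAP = 230 / (80 + 4.5) = 230/84.5 ≈ 2.722.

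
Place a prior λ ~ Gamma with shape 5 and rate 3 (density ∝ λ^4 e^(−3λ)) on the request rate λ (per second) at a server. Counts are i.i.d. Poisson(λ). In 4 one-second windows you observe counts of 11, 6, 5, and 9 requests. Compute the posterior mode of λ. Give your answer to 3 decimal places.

Σxᵢ = 11+6+5+9 = 31, with n = 4.
Posterior ∝ λ^4e^(−3λ) · λ^31e^(−4λ) = λ^35e^(−7λ), i.e. Gamma(shape=36, rate=7).
The mode of a Gamma(a, b) with a ≥ 1 (shape–rate) is (a−1)/b = 35/7 ≈ 5.000.

λ̂_MAP = 5.000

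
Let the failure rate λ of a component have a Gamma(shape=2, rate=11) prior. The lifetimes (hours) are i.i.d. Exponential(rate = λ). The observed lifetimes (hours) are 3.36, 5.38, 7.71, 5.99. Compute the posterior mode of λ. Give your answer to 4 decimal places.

λ̂_MAP = 0.1495

The Exponential(rate=λ) likelihood is ∝ λ^n e^(−λΣtᵢ). Here n = 4 and Σtᵢ = 3.36 + 5.38 + 7.71 + 5.99 = 22.44.
Posterior ∝ λe^(−11λ) · λ^4e^(−22.44λ) = λ^5e^(−33.44λ), i.e. Gamma(6, 33.44).
Mode = (a−1)/b = 5/33.44 ≈ 0.1495.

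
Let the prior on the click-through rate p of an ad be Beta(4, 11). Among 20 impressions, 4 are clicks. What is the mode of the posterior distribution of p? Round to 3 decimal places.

Prior: Beta(4, 11).
Data: 4 successes in 20 trials. The binomial likelihood contributes p^4(1−p)^16, so the posterior is Beta(4+4, 11+16) = Beta(8, 27).
For Beta(a, b) with a, b > 1 the mode is (a−1)/(a+b−2) = 7/33 ≈ 0.212.

p̂_MAP = 0.212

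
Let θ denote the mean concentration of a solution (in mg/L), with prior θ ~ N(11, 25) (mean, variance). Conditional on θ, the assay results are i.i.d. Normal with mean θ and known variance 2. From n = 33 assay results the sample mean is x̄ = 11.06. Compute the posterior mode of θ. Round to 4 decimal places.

n = 33, x̄ = 11.06.
For a Normal prior and Normal likelihood with known variance, the posterior is Normal; its mode equals its mean, the precision-weighted average.
Prior precision 1/σ₀² = 1/25 = 0.04; data precision n/σ² = 33/2 = 16.5.
θ̂ = (0.04·11 + 16.5·11.06) / (0.04 + 16.5) = 182.93/16.54 = 18293/1654 ≈ 11.0599.

θ̂_MAP = 11.0599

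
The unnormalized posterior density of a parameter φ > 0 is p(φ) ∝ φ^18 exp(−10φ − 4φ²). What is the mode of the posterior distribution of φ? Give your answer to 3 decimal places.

ℓ'(φ) = 18/φ − 10 − 8φ. Setting this to zero and multiplying by φ: 8φ² + 10φ − 18 = 0.
φ = (−10 + √(10² + 4·8·18)) / (2·8) = (−10 + √676) / 16 = (−10 + 26)/16 = 1.
ℓ''(φ) = −18/φ² − 8 < 0, confirming a maximum.

φ̂_MAP = 1.000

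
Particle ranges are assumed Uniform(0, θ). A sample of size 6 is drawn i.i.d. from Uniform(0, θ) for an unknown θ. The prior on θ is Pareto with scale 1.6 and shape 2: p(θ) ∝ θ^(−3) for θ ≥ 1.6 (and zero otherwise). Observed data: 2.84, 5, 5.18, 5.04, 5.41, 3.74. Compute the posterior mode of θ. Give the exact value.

The Uniform(0, θ) likelihood is θ^(−n) for θ ≥ max(xᵢ), zero otherwise. Here max(xᵢ) = 5.41.
Posterior ∝ θ^(−3) · θ^(−6) = θ^(−9) on θ ≥ max(1.6, 5.41) = 5.41.
This density is strictly decreasing in θ, so the posterior mode lies at the lower boundary of the support.

θ̂_MAP = 5.41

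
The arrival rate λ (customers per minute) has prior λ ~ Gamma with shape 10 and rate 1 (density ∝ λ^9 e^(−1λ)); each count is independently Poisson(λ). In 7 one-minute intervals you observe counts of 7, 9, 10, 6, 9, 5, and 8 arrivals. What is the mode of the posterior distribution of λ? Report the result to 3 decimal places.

Σxᵢ = 7+9+10+6+9+5+8 = 54, with n = 7.
Posterior ∝ λ^9e^(−1λ) · λ^54e^(−7λ) = λ^63e^(−8λ), i.e. Gamma(shape=64, rate=8).
The mode of a Gamma(a, b) with a ≥ 1 (shape–rate) is (a−1)/b = 63/8 ≈ 7.875.

λ̂_MAP = 7.875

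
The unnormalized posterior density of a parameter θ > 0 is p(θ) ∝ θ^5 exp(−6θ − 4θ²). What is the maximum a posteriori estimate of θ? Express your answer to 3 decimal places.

θ̂_MAP = 0.500

ℓ'(θ) = 5/θ − 6 − 8θ. Setting this to zero and multiplying by θ: 8θ² + 6θ − 5 = 0.
θ = (−6 + √(6² + 4·8·5)) / (2·8) = (−6 + √196) / 16 = (−6 + 14)/16 = 1/2.
ℓ''(θ) = −5/θ² − 8 < 0, confirming a maximum.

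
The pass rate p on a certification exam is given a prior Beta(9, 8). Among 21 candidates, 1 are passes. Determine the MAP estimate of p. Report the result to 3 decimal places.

p̂_MAP = 0.250

Prior: Beta(9, 8).
Data: 1 success in 21 trials. The binomial likelihood contributes p(1−p)^20, so the posterior is Beta(9+1, 8+20) = Beta(10, 28).
For Beta(a, b) with a, b > 1 the mode is (a−1)/(a+b−2) = 9/36 ≈ 0.250.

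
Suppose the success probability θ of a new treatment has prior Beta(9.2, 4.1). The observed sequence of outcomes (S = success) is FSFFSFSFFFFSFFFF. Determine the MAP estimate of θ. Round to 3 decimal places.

θ̂_MAP = 0.447

Prior: Beta(9.2, 4.1).
Data: 4 successes in 16 trials (from the sequence). The binomial likelihood contributes θ^4(1−θ)^12, so the posterior is Beta(9.2+4, 4.1+12) = Beta(13.2, 16.1).
For Beta(a, b) with a, b > 1 the mode is (a−1)/(a+b−2) = 12.2/27.3 ≈ 0.447.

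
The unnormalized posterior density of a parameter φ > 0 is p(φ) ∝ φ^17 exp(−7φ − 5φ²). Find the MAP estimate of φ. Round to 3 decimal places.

φ̂_MAP = 1.000

ℓ'(φ) = 17/φ − 7 − 10φ. Setting this to zero and multiplying by φ: 10φ² + 7φ − 17 = 0.
φ = (−7 + √(7² + 4·10·17)) / (2·10) = (−7 + √729) / 20 = (−7 + 27)/20 = 1.
ℓ''(φ) = −17/φ² − 10 < 0, confirming a maximum.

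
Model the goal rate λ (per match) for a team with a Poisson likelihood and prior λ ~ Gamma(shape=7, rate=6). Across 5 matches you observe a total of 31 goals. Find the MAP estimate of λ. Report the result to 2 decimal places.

Σxᵢ = 31, n = 5.
Posterior ∝ λ^6e^(−6λ) · λ^31e^(−5λ) = λ^37e^(−11λ), i.e. Gamma(shape=38, rate=11).
The mode of a Gamma(a, b) with a ≥ 1 (shape–rate) is (a−1)/b = 37/11 ≈ 3.36.

λ̂_MAP = 3.36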